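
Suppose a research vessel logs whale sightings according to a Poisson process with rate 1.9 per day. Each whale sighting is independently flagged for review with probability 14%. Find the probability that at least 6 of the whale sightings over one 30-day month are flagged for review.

0.8069

Thinning: the whale sightings that are flagged for review themselves form a Poisson process with rate 0.14 × 1.9 = 0.266 per day.
Over the interval, μ = 0.266 × 30 = 7.98 (a 30-day month = 30 days).
P(N ≥ 6) = 1 − P(N ≤ 5) ≈ 0.8069.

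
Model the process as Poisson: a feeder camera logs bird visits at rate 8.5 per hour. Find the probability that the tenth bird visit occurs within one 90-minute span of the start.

0.8170

Over the interval, μ = 8.5 × 1.5 = 12.75 (a 90-minute span = 1.5 hours).
The tenth arrival falls in the interval iff at least 10 events occur there: P(S_10 ≤ t) = P(N ≥ 10) = 1 − P(N ≤ 9) ≈ 0.8170.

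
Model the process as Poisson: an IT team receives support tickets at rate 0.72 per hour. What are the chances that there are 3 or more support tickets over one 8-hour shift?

Over the interval, μ = 0.72 × 8 = 5.76 (an 8-hour shift = 8 hours).
P(N ≥ 3) = 1 − P(N ≤ 2) = 1 − Σ_{j=0}^{2} e^(−μ) μ^j/j! ≈ 0.9264.

0.9264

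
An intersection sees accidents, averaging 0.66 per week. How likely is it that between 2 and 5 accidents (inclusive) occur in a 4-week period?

0.6882

Over the interval, μ = 0.66 × 4 = 2.64 (a 4-week period = 4 weeks).
P(2 ≤ N ≤ 5) = Σ_{j=2}^{5} e^(−2.64) · 2.64^j/j! ≈ 0.6882.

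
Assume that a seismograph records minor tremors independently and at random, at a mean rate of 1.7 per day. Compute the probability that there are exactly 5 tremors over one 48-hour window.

0.1264

Over the interval, μ = 1.7 × 2 = 3.4 (a 48-hour window = 2 days).
P(N = 5) = e^(−μ) μ^5/5! = e^(−3.4) · 3.4^5/120 ≈ 0.1264.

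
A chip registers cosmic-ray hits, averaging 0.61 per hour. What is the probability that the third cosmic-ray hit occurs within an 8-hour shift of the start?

Over the interval, μ = 0.61 × 8 = 4.88 (an 8-hour shift = 8 hours).
The third arrival falls in the interval iff at least 3 events occur there: P(S_3 ≤ t) = P(N ≥ 3) = 1 − P(N ≤ 2) ≈ 0.8649.

0.8649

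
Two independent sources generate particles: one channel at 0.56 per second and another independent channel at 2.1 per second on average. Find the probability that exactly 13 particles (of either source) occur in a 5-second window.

Independent Poisson processes superpose: combined rate λ = 0.56 + 2.1 = 2.66 per second.
Over the interval, μ = 2.66 × 5 = 13.3 (a 5-second window = 5 seconds).
P(N = 13) = e^(−13.3) · 13.3^13/13! ≈ 0.1096.

0.1096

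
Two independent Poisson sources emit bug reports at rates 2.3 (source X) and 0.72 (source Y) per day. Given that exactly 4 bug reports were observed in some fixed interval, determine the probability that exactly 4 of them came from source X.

0.3364

Given the total, each event is independently from source X with probability p = λ_X/(λ_X+λ_Y) = 2.3/3.02 ≈ 0.7616.
So K ~ Binomial(4, 2.3/3.02): P(K = 4) = C(4,4) · (2.3/3.02)^4 · (0.72/3.02)^0 ≈ 0.3364.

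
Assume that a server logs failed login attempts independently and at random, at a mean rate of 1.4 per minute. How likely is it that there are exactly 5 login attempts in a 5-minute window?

Over the interval, μ = 1.4 × 5 = 7 (a 5-minute window = 5 minutes).
P(N = 5) = e^(−μ) μ^5/5! = e^(−7) · 7^5/120 ≈ 0.1277.

0.1277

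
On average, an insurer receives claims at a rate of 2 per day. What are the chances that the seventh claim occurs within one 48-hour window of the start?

0.1107

Over the interval, μ = 2 × 2 = 4 (a 48-hour window = 2 days).
The seventh arrival falls in the interval iff at least 7 events occur there: P(S_7 ≤ t) = P(N ≥ 7) = 1 − P(N ≤ 6) ≈ 0.1107.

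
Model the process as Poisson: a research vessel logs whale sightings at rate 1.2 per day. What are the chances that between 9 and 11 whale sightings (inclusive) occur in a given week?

0.3202

Over the interval, μ = 1.2 × 7 = 8.4 (a week = 7 days).
P(9 ≤ N ≤ 11) = Σ_{j=9}^{11} e^(−8.4) · 8.4^j/j! ≈ 0.3202.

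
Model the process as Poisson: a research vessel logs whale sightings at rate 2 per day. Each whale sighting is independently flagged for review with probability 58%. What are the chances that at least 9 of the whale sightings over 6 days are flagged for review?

0.2657

Thinning: the whale sightings that are flagged for review themselves form a Poisson process with rate 0.58 × 2 = 1.16 per day.
Over the interval, μ = 1.16 × 6 = 6.96 (6 days).
P(N ≥ 9) = 1 − P(N ≤ 8) ≈ 0.2657.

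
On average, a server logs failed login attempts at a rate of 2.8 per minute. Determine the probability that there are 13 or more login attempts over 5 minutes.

Over the interval, μ = 2.8 × 5 = 14 (5 minutes).
P(N ≥ 13) = 1 − P(N ≤ 12) = 1 − Σ_{j=0}^{12} e^(−μ) μ^j/j! ≈ 0.6415.

0.6415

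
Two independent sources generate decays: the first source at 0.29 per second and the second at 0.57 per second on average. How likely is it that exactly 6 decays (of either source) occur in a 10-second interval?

Independent Poisson processes superpose: combined rate λ = 0.29 + 0.57 = 0.86 per second.
Over the interval, μ = 0.86 × 10 = 8.6 (a 10-second interval = 10 seconds).
P(N = 6) = e^(−8.6) · 8.6^6/6! ≈ 0.1034.

0.1034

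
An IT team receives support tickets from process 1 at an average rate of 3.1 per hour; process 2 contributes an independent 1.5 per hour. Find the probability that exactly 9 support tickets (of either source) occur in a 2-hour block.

0.1315

Independent Poisson processes superpose: combined rate λ = 3.1 + 1.5 = 4.6 per hour.
Over the interval, μ = 4.6 × 2 = 9.2 (a 2-hour block = 2 hours).
P(N = 9) = e^(−9.2) · 9.2^9/9! ≈ 0.1315.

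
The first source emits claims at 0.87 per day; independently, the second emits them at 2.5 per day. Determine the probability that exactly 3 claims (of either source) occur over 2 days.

0.0604

Independent Poisson processes superpose: combined rate λ = 0.87 + 2.5 = 3.37 per day.
Over the interval, μ = 3.37 × 2 = 6.74 (2 days).
P(N = 3) = e^(−6.74) · 6.74^3/3! ≈ 0.0604.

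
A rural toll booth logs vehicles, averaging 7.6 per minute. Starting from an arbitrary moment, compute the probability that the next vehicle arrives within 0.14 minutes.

Inter-arrival times are exponential with rate λ = 7.6 per minute.
P(T ≤ 0.14) = 1 − e^(−λt) = 1 − e^(−7.6 × 0.14) = 1 − e^(−1.064) ≈ 0.6549.

0.6549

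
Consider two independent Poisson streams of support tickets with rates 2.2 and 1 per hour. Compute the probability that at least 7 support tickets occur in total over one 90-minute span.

0.2092

Independent Poisson processes superpose: combined rate λ = 2.2 + 1 = 3.2 per hour.
Over the interval, μ = 3.2 × 1.5 = 4.8 (a 90-minute span = 1.5 hours).
P(N ≥ 7) = 1 − P(N ≤ 6) ≈ 0.2092.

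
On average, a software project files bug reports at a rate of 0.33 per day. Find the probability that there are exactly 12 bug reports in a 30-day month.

Over the interval, μ = 0.33 × 30 = 9.9 (a 30-day month = 30 days).
P(N = 12) = e^(−μ) μ^12/12! = e^(−9.9) · 9.9^12/479001600 ≈ 0.0928.

0.0928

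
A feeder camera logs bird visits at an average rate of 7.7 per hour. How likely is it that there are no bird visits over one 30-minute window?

Over the interval, μ = 7.7 × 0.5 = 3.85 (a 30-minute window = 0.5 hours).
P(N = 0) = e^(−μ) μ^0/0! = e^(−3.85) · 3.85^0/1 ≈ 0.0213.

0.0213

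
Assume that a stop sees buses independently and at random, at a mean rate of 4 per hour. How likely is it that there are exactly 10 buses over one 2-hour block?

0.0993

Over the interval, μ = 4 × 2 = 8 (a 2-hour block = 2 hours).
P(N = 10) = e^(−μ) μ^10/10! = e^(−8) · 8^10/3628800 ≈ 0.0993.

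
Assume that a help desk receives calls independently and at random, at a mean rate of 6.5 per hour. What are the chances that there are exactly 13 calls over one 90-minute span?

Over the interval, μ = 6.5 × 1.5 = 9.75 (a 90-minute span = 1.5 hours).
P(N = 13) = e^(−μ) μ^13/13! = e^(−9.75) · 9.75^13/6227020800 ≈ 0.0674.

0.0674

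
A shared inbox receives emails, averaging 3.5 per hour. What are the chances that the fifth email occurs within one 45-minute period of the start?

Over the interval, μ = 3.5 × 0.75 = 2.625 (a 45-minute period = 0.75 hours).
The fifth arrival falls in the interval iff at least 5 events occur there: P(S_5 ≤ t) = P(N ≥ 5) = 1 − P(N ≤ 4) ≈ 0.1261.

0.1261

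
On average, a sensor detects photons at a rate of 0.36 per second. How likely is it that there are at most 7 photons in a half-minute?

0.1566

Over the interval, μ = 0.36 × 30 = 10.8 (a half-minute = 30 seconds).
P(N ≤ 7) = Σ_{j=0}^{7} e^(−μ) μ^j/j! ≈ 0.1566.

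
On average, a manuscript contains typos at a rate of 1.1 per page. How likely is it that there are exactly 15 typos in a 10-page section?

0.0534

Over the interval, μ = 1.1 × 10 = 11 (a 10-page section = 10 pages).
P(N = 15) = e^(−μ) μ^15/15! = e^(−11) · 11^15/1307674368000 ≈ 0.0534.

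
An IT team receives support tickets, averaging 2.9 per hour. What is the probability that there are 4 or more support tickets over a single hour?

0.3304

With mean μ = 2.9 per hour,
P(N ≥ 4) = 1 − P(N ≤ 3) = 1 − Σ_{j=0}^{3} e^(−μ) μ^j/j! ≈ 0.3304.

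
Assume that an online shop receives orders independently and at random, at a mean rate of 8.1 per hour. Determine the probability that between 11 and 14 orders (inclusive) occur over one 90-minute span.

0.4266

Over the interval, μ = 8.1 × 1.5 = 12.15 (a 90-minute span = 1.5 hours).
P(11 ≤ N ≤ 14) = Σ_{j=11}^{14} e^(−12.15) · 12.15^j/j! ≈ 0.4266.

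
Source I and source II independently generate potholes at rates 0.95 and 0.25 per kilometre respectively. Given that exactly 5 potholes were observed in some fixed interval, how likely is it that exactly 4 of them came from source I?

0.4092

Given the total, each event is independently from source I with probability p = λ_I/(λ_I+λ_II) = 0.95/1.2 ≈ 0.7917.
So K ~ Binomial(5, 0.95/1.2): P(K = 4) = C(5,4) · (0.95/1.2)^4 · (0.25/1.2)^1 ≈ 0.4092.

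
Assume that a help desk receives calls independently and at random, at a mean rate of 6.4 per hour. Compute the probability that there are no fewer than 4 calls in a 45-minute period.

Over the interval, μ = 6.4 × 0.75 = 4.8 (a 45-minute period = 0.75 hours).
P(N ≥ 4) = 1 − P(N ≤ 3) = 1 − Σ_{j=0}^{3} e^(−μ) μ^j/j! ≈ 0.7058.

0.7058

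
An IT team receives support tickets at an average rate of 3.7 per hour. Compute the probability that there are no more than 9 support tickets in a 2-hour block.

Over the interval, μ = 3.7 × 2 = 7.4 (a 2-hour block = 2 hours).
P(N ≤ 9) = Σ_{j=0}^{9} e^(−μ) μ^j/j! ≈ 0.7877.

0.7877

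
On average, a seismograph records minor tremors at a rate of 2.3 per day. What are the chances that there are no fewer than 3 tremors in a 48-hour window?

Over the interval, μ = 2.3 × 2 = 4.6 (a 48-hour window = 2 days).
P(N ≥ 3) = 1 − P(N ≤ 2) = 1 − Σ_{j=0}^{2} e^(−μ) μ^j/j! ≈ 0.8374.

0.8374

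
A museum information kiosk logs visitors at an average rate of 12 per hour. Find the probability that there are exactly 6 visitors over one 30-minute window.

Over the interval, μ = 12 × 0.5 = 6 (a 30-minute window = 0.5 hours).
P(N = 6) = e^(−μ) μ^6/6! = e^(−6) · 6^6/720 ≈ 0.1606.

0.1606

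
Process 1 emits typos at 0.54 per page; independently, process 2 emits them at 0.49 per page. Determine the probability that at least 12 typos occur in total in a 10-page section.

Independent Poisson processes superpose: combined rate λ = 0.54 + 0.49 = 1.03 per page.
Over the interval, μ = 1.03 × 10 = 10.3 (a 10-page section = 10 pages).
P(N ≥ 12) = 1 − P(N ≤ 11) ≈ 0.3378.

0.3378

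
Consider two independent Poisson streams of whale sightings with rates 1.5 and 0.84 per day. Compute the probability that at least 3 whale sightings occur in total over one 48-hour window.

0.8457

Independent Poisson processes superpose: combined rate λ = 1.5 + 0.84 = 2.34 per day.
Over the interval, μ = 2.34 × 2 = 4.68 (a 48-hour window = 2 days).
P(N ≥ 3) = 1 − P(N ≤ 2) ≈ 0.8457.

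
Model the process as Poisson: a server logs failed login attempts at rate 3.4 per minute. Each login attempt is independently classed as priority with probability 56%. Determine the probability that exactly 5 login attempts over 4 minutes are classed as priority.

Thinning: the login attempts that are classed as priority themselves form a Poisson process with rate 0.56 × 3.4 = 1.904 per minute.
Over the interval, μ = 1.904 × 4 = 7.616 (4 minutes).
P(N = 5) = e^(−7.616) · 7.616^5/5! ≈ 0.1052.

0.1052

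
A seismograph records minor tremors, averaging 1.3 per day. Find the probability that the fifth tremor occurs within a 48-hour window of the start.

0.1226

Over the interval, μ = 1.3 × 2 = 2.6 (a 48-hour window = 2 days).
The fifth arrival falls in the interval iff at least 5 events occur there: P(S_5 ≤ t) = P(N ≥ 5) = 1 − P(N ≤ 4) ≈ 0.1226.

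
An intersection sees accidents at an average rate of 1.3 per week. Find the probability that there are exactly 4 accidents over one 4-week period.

0.1681

Over the interval, μ = 1.3 × 4 = 5.2 (a 4-week period = 4 weeks).
P(N = 4) = e^(−μ) μ^4/4! = e^(−5.2) · 5.2^4/24 ≈ 0.1681.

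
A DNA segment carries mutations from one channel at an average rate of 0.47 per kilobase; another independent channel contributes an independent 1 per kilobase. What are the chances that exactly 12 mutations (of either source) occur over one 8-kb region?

Independent Poisson processes superpose: combined rate λ = 0.47 + 1 = 1.47 per kilobase.
Over the interval, μ = 1.47 × 8 = 11.76 (an 8-kb region = 8 kilobases).
P(N = 12) = e^(−11.76) · 11.76^12/12! ≈ 0.1141.

0.1141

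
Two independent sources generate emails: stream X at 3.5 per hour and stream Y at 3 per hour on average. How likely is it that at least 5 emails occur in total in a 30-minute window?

0.2283

Independent Poisson processes superpose: combined rate λ = 3.5 + 3 = 6.5 per hour.
Over the interval, μ = 6.5 × 0.5 = 3.25 (a 30-minute window = 0.5 hours).
P(N ≥ 5) = 1 − P(N ≤ 4) ≈ 0.2283.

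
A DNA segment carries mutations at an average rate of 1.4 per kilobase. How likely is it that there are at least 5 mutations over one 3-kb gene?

0.4102

Over the interval, μ = 1.4 × 3 = 4.2 (a 3-kb gene = 3 kilobases).
P(N ≥ 5) = 1 − P(N ≤ 4) = 1 − Σ_{j=0}^{4} e^(−μ) μ^j/j! ≈ 0.4102.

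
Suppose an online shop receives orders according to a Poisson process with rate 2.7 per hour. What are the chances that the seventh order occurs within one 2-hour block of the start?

Over the interval, μ = 2.7 × 2 = 5.4 (a 2-hour block = 2 hours).
The seventh arrival falls in the interval iff at least 7 events occur there: P(S_7 ≤ t) = P(N ≥ 7) = 1 − P(N ≤ 6) ≈ 0.2983.

0.2983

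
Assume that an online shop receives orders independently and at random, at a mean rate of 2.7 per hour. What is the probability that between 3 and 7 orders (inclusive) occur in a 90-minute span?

0.7150

Over the interval, μ = 2.7 × 1.5 = 4.05 (a 90-minute span = 1.5 hours).
P(3 ≤ N ≤ 7) = Σ_{j=3}^{7} e^(−4.05) · 4.05^j/j! ≈ 0.7150.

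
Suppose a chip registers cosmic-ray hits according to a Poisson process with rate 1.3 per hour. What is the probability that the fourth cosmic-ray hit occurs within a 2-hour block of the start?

0.2640

Over the interval, μ = 1.3 × 2 = 2.6 (a 2-hour block = 2 hours).
The fourth arrival falls in the interval iff at least 4 events occur there: P(S_4 ≤ t) = P(N ≥ 4) = 1 − P(N ≤ 3) ≈ 0.2640.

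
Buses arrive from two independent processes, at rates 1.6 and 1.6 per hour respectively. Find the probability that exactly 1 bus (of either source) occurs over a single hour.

Independent Poisson processes superpose: combined rate λ = 1.6 + 1.6 = 3.2 per hour.
So μ = 3.2.
P(N = 1) = e^(−3.2) · 3.2^1/1! ≈ 0.1304.

0.1304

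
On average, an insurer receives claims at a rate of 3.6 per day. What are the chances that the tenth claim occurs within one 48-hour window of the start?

Over the interval, μ = 3.6 × 2 = 7.2 (a 48-hour window = 2 days).
The tenth arrival falls in the interval iff at least 10 events occur there: P(S_10 ≤ t) = P(N ≥ 10) = 1 − P(N ≤ 9) ≈ 0.1904.

0.1904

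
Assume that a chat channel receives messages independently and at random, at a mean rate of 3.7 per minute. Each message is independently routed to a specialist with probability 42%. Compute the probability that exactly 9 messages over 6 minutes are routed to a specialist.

Thinning: the messages that are routed to a specialist themselves form a Poisson process with rate 0.42 × 3.7 = 1.554 per minute.
Over the interval, μ = 1.554 × 6 = 9.324 (6 minutes).
P(N = 9) = e^(−9.324) · 9.324^9/9! ≈ 0.1310.

0.1310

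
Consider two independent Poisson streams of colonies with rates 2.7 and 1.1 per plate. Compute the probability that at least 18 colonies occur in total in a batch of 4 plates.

0.2683

Independent Poisson processes superpose: combined rate λ = 2.7 + 1.1 = 3.8 per plate.
Over the interval, μ = 3.8 × 4 = 15.2 (a batch of 4 plates = 4 plates).
P(N ≥ 18) = 1 − P(N ≤ 17) ≈ 0.2683.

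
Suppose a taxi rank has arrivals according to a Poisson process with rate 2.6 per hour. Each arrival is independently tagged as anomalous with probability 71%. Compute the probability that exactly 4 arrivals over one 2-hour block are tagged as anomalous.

Thinning: the arrivals that are tagged as anomalous themselves form a Poisson process with rate 0.71 × 2.6 = 1.846 per hour.
Over the interval, μ = 1.846 × 2 = 3.692 (a 2-hour block = 2 hours).
P(N = 4) = e^(−3.692) · 3.692^4/4! ≈ 0.1929.

0.1929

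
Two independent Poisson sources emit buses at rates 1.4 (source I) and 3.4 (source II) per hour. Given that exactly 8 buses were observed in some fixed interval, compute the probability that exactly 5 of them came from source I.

Given the total, each event is independently from source I with probability p = λ_I/(λ_I+λ_II) = 1.4/4.8 ≈ 0.2917.
So K ~ Binomial(8, 1.4/4.8): P(K = 5) = C(8,5) · (1.4/4.8)^5 · (3.4/4.8)^3 ≈ 0.0420.

0.0420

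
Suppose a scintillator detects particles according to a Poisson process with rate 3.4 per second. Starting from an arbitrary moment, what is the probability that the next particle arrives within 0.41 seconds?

Inter-arrival times are exponential with rate λ = 3.4 per second.
P(T ≤ 0.41) = 1 − e^(−λt) = 1 − e^(−3.4 × 0.41) = 1 − e^(−1.394) ≈ 0.7519.

0.7519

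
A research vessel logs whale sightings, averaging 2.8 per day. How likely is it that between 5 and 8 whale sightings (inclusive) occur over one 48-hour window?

Over the interval, μ = 2.8 × 2 = 5.6 (a 48-hour window = 2 days).
P(5 ≤ N ≤ 8) = Σ_{j=5}^{8} e^(−5.6) · 5.6^j/j! ≈ 0.5435.

0.5435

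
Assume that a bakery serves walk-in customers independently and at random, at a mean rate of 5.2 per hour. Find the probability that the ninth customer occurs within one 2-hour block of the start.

0.7104

Over the interval, μ = 5.2 × 2 = 10.4 (a 2-hour block = 2 hours).
The ninth arrival falls in the interval iff at least 9 events occur there: P(S_9 ≤ t) = P(N ≥ 9) = 1 − P(N ≤ 8) ≈ 0.7104.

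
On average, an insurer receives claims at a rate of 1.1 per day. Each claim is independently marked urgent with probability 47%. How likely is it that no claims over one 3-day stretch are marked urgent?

0.2120

Thinning: the claims that are marked urgent themselves form a Poisson process with rate 0.47 × 1.1 = 0.517 per day.
Over the interval, μ = 0.517 × 3 = 1.551 (a 3-day stretch = 3 days).
P(N = 0) = e^(−1.551) · 1.551^0/0! ≈ 0.2120.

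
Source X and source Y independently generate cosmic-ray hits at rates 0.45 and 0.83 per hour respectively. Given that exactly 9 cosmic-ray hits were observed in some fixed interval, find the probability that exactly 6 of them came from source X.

0.0432

Given the total, each event is independently from source X with probability p = λ_X/(λ_X+λ_Y) = 0.45/1.28 ≈ 0.3516.
So K ~ Binomial(9, 0.45/1.28): P(K = 6) = C(9,6) · (0.45/1.28)^6 · (0.83/1.28)^3 ≈ 0.0432.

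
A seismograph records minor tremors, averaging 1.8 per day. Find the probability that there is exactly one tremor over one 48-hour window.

0.0984

Over the interval, μ = 1.8 × 2 = 3.6 (a 48-hour window = 2 days).
P(N = 1) = e^(−μ) μ^1/1! = e^(−3.6) · 3.6^1/1 ≈ 0.0984.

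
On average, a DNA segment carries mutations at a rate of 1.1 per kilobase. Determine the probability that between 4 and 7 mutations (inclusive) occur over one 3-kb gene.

Over the interval, μ = 1.1 × 3 = 3.3 (a 3-kb gene = 3 kilobases).
P(4 ≤ N ≤ 7) = Σ_{j=4}^{7} e^(−3.3) · 3.3^j/j! ≈ 0.3999.

0.3999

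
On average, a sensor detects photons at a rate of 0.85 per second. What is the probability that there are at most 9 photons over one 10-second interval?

0.6530

Over the interval, μ = 0.85 × 10 = 8.5 (a 10-second interval = 10 seconds).
P(N ≤ 9) = Σ_{j=0}^{9} e^(−μ) μ^j/j! ≈ 0.6530.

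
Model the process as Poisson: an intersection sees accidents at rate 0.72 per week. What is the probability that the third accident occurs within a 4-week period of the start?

0.5494

Over the interval, μ = 0.72 × 4 = 2.88 (a 4-week period = 4 weeks).
The third arrival falls in the interval iff at least 3 events occur there: P(S_3 ≤ t) = P(N ≥ 3) = 1 − P(N ≤ 2) ≈ 0.5494.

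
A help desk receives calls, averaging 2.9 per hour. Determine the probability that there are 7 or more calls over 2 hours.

Over the interval, μ = 2.9 × 2 = 5.8 (2 hours).
P(N ≥ 7) = 1 − P(N ≤ 6) = 1 − Σ_{j=0}^{6} e^(−μ) μ^j/j! ≈ 0.3616.

0.3616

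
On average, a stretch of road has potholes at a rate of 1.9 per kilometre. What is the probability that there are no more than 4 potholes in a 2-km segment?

Over the interval, μ = 1.9 × 2 = 3.8 (a 2-km segment = 2 kilometres).
P(N ≤ 4) = Σ_{j=0}^{4} e^(−μ) μ^j/j! ≈ 0.6678.

0.6678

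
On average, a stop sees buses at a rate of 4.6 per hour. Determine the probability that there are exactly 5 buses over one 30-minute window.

Over the interval, μ = 4.6 × 0.5 = 2.3 (a 30-minute window = 0.5 hours).
P(N = 5) = e^(−μ) μ^5/5! = e^(−2.3) · 2.3^5/120 ≈ 0.0538.

0.0538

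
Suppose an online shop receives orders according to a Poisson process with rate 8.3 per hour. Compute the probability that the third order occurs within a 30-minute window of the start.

0.7831

Over the interval, μ = 8.3 × 0.5 = 4.15 (a 30-minute window = 0.5 hours).
The third arrival falls in the interval iff at least 3 events occur there: P(S_3 ≤ t) = P(N ≥ 3) = 1 − P(N ≤ 2) ≈ 0.7831.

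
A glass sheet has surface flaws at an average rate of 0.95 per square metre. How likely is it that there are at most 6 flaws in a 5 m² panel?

Over the interval, μ = 0.95 × 5 = 4.75 (a 5 m² panel = 5 square metres).
P(N ≤ 6) = Σ_{j=0}^{6} e^(−μ) μ^j/j! ≈ 0.7978.

0.7978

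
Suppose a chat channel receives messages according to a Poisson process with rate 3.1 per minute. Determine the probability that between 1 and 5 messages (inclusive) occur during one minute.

With mean μ = 3.1 per minute,
P(1 ≤ N ≤ 5) = Σ_{j=1}^{5} e^(−3.1) · 3.1^j/j! ≈ 0.8606.

0.8606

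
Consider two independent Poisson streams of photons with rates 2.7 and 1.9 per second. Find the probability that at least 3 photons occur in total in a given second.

Independent Poisson processes superpose: combined rate λ = 2.7 + 1.9 = 4.6 per second.
So μ = 4.6.
P(N ≥ 3) = 1 − P(N ≤ 2) ≈ 0.8374.

0.8374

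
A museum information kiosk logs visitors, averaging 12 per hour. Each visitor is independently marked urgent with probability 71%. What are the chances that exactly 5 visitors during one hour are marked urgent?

0.0746

Thinning: the visitors that are marked urgent themselves form a Poisson process with rate 0.71 × 12 = 8.52 per hour.
So μ = 8.52.
P(N = 5) = e^(−8.52) · 8.52^5/5! ≈ 0.0746.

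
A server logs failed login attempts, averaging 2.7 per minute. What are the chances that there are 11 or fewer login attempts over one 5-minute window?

Over the interval, μ = 2.7 × 5 = 13.5 (a 5-minute window = 5 minutes).
P(N ≤ 11) = Σ_{j=0}^{11} e^(−μ) μ^j/j! ≈ 0.3045.

0.3045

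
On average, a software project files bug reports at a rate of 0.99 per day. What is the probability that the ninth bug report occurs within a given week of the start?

Over the interval, μ = 0.99 × 7 = 6.93 (a week = 7 days).
The ninth arrival falls in the interval iff at least 9 events occur there: P(S_9 ≤ t) = P(N ≥ 9) = 1 − P(N ≤ 8) ≈ 0.2618.

0.2618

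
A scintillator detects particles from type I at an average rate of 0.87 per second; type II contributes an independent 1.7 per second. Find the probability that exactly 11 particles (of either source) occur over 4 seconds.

0.1165

Independent Poisson processes superpose: combined rate λ = 0.87 + 1.7 = 2.57 per second.
Over the interval, μ = 2.57 × 4 = 10.28 (4 seconds).
P(N = 11) = e^(−10.28) · 10.28^11/11! ≈ 0.1165.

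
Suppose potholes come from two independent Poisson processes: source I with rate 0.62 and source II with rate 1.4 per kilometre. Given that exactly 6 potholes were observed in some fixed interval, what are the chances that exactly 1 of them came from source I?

0.2945

Given the total, each event is independently from source I with probability p = λ_I/(λ_I+λ_II) = 0.62/2.02 ≈ 0.3069.
So K ~ Binomial(6, 0.62/2.02): P(K = 1) = C(6,1) · (0.62/2.02)^1 · (1.4/2.02)^5 ≈ 0.2945.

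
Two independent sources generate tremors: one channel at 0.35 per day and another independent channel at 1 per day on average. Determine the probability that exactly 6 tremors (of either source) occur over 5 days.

Independent Poisson processes superpose: combined rate λ = 0.35 + 1 = 1.35 per day.
Over the interval, μ = 1.35 × 5 = 6.75 (5 days).
P(N = 6) = e^(−6.75) · 6.75^6/6! ≈ 0.1538.

0.1538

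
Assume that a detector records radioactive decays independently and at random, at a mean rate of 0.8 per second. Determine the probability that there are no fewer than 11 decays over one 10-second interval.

Over the interval, μ = 0.8 × 10 = 8 (a 10-second interval = 10 seconds).
P(N ≥ 11) = 1 − P(N ≤ 10) = 1 − Σ_{j=0}^{10} e^(−μ) μ^j/j! ≈ 0.1841.

0.1841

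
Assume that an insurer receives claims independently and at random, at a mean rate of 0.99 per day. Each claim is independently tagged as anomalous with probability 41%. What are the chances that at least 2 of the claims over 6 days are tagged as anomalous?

Thinning: the claims that are tagged as anomalous themselves form a Poisson process with rate 0.41 × 0.99 = 0.4059 per day.
Over the interval, μ = 0.4059 × 6 = 2.4354 (6 days).
P(N ≥ 2) = 1 − P(N ≤ 1) ≈ 0.6992.

0.6992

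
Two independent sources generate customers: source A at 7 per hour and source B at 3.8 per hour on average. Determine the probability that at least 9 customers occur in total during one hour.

Independent Poisson processes superpose: combined rate λ = 7 + 3.8 = 10.8 per hour.
So μ = 10.8.
P(N ≥ 9) = 1 − P(N ≤ 8) ≈ 0.7498.

0.7498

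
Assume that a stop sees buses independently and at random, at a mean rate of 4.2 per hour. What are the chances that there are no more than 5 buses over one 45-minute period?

Over the interval, μ = 4.2 × 0.75 = 3.15 (a 45-minute period = 0.75 hours).
P(N ≤ 5) = Σ_{j=0}^{5} e^(−μ) μ^j/j! ≈ 0.9002.

0.9002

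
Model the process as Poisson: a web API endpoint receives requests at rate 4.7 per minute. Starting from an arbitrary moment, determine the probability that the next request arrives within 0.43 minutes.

0.8675

Inter-arrival times are exponential with rate λ = 4.7 per minute.
P(T ≤ 0.43) = 1 − e^(−λt) = 1 − e^(−4.7 × 0.43) = 1 − e^(−2.021) ≈ 0.8675.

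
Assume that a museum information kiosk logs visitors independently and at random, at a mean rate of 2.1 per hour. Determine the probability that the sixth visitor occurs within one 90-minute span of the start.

0.0998

Over the interval, μ = 2.1 × 1.5 = 3.15 (a 90-minute span = 1.5 hours).
The sixth arrival falls in the interval iff at least 6 events occur there: P(S_6 ≤ t) = P(N ≥ 6) = 1 − P(N ≤ 5) ≈ 0.0998.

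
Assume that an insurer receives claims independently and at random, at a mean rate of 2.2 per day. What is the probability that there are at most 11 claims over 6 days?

0.3332

Over the interval, μ = 2.2 × 6 = 13.2 (6 days).
P(N ≤ 11) = Σ_{j=0}^{11} e^(−μ) μ^j/j! ≈ 0.3332.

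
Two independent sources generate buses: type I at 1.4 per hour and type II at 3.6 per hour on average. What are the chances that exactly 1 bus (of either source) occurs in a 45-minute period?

0.0882

Independent Poisson processes superpose: combined rate λ = 1.4 + 3.6 = 5 per hour.
Over the interval, μ = 5 × 0.75 = 3.75 (a 45-minute period = 0.75 hours).
P(N = 1) = e^(−3.75) · 3.75^1/1! ≈ 0.0882.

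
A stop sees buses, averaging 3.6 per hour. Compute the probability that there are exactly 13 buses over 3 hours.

Over the interval, μ = 3.6 × 3 = 10.8 (3 hours).
P(N = 13) = e^(−μ) μ^13/13! = e^(−10.8) · 10.8^13/6227020800 ≈ 0.0891.

0.0891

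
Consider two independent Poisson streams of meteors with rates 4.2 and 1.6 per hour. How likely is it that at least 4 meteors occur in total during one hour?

Independent Poisson processes superpose: combined rate λ = 4.2 + 1.6 = 5.8 per hour.
So μ = 5.8.
P(N ≥ 4) = 1 − P(N ≤ 3) ≈ 0.8300.

0.8300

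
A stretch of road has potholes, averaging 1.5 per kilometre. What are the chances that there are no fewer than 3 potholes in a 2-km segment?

Over the interval, μ = 1.5 × 2 = 3 (a 2-km segment = 2 kilometres).
P(N ≥ 3) = 1 − P(N ≤ 2) = 1 − Σ_{j=0}^{2} e^(−μ) μ^j/j! ≈ 0.5768.

0.5768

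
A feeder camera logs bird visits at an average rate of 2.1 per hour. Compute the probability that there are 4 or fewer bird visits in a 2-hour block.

0.5898

Over the interval, μ = 2.1 × 2 = 4.2 (a 2-hour block = 2 hours).
P(N ≤ 4) = Σ_{j=0}^{4} e^(−μ) μ^j/j! ≈ 0.5898.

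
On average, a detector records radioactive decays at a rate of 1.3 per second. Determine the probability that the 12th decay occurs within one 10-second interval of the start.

0.6468

Over the interval, μ = 1.3 × 10 = 13 (a 10-second interval = 10 seconds).
The 12th arrival falls in the interval iff at least 12 events occur there: P(S_12 ≤ t) = P(N ≥ 12) = 1 − P(N ≤ 11) ≈ 0.6468.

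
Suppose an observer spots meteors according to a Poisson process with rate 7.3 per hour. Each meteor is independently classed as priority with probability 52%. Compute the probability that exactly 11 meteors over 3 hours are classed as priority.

0.1186

Thinning: the meteors that are classed as priority themselves form a Poisson process with rate 0.52 × 7.3 = 3.796 per hour.
Over the interval, μ = 3.796 × 3 = 11.388 (3 hours).
P(N = 11) = e^(−11.388) · 11.388^11/11! ≈ 0.1186.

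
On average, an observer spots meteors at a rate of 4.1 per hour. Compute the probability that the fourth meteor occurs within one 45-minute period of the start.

0.3696

Over the interval, μ = 4.1 × 0.75 = 3.075 (a 45-minute period = 0.75 hours).
The fourth arrival falls in the interval iff at least 4 events occur there: P(S_4 ≤ t) = P(N ≥ 4) = 1 − P(N ≤ 3) ≈ 0.3696.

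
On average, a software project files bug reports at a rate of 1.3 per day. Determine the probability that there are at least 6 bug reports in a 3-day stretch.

0.1994

Over the interval, μ = 1.3 × 3 = 3.9 (a 3-day stretch = 3 days).
P(N ≥ 6) = 1 − P(N ≤ 5) = 1 − Σ_{j=0}^{5} e^(−μ) μ^j/j! ≈ 0.1994.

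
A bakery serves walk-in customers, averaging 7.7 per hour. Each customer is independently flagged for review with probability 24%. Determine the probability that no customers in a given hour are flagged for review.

Thinning: the customers that are flagged for review themselves form a Poisson process with rate 0.24 × 7.7 = 1.848 per hour.
So μ = 1.848.
P(N = 0) = e^(−1.848) · 1.848^0/0! ≈ 0.1576.

0.1576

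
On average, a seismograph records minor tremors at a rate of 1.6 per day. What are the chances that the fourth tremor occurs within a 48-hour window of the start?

Over the interval, μ = 1.6 × 2 = 3.2 (a 48-hour window = 2 days).
The fourth arrival falls in the interval iff at least 4 events occur there: P(S_4 ≤ t) = P(N ≥ 4) = 1 − P(N ≤ 3) ≈ 0.3975.

0.3975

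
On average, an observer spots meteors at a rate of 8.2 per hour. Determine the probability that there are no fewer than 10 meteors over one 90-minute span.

0.7828

Over the interval, μ = 8.2 × 1.5 = 12.3 (a 90-minute span = 1.5 hours).
P(N ≥ 10) = 1 − P(N ≤ 9) = 1 − Σ_{j=0}^{9} e^(−μ) μ^j/j! ≈ 0.7828.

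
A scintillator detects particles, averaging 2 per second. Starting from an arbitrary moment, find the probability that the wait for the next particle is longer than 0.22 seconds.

The wait for the next event is exponential with rate λ = 2 per second.
P(T > 0.22) = e^(−λt) = e^(−2 × 0.22) = e^(−0.44) ≈ 0.6440.

0.6440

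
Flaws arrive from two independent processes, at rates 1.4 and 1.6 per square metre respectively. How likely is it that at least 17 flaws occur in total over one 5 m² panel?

0.3359

Independent Poisson processes superpose: combined rate λ = 1.4 + 1.6 = 3 per square metre.
Over the interval, μ = 3 × 5 = 15 (a 5 m² panel = 5 square metres).
P(N ≥ 17) = 1 − P(N ≤ 16) ≈ 0.3359.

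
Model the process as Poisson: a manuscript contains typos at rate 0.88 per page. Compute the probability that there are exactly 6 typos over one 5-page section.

0.1237

Over the interval, μ = 0.88 × 5 = 4.4 (a 5-page section = 5 pages).
P(N = 6) = e^(−μ) μ^6/6! = e^(−4.4) · 4.4^6/720 ≈ 0.1237.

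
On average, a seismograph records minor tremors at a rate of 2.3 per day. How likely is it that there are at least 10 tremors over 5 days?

Over the interval, μ = 2.3 × 5 = 11.5 (5 days).
P(N ≥ 10) = 1 − P(N ≤ 9) = 1 − Σ_{j=0}^{9} e^(−μ) μ^j/j! ≈ 0.7112.

0.7112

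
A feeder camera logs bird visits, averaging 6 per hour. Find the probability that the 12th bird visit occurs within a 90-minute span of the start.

0.1970

Over the interval, μ = 6 × 1.5 = 9 (a 90-minute span = 1.5 hours).
The 12th arrival falls in the interval iff at least 12 events occur there: P(S_12 ≤ t) = P(N ≥ 12) = 1 − P(N ≤ 11) ≈ 0.1970.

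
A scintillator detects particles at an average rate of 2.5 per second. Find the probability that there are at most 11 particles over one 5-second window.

0.4058

Over the interval, μ = 2.5 × 5 = 12.5 (a 5-second window = 5 seconds).
P(N ≤ 11) = Σ_{j=0}^{11} e^(−μ) μ^j/j! ≈ 0.4058.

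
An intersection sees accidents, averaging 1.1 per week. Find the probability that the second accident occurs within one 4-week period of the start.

Over the interval, μ = 1.1 × 4 = 4.4 (a 4-week period = 4 weeks).
The second arrival falls in the interval iff at least 2 events occur there: P(S_2 ≤ t) = P(N ≥ 2) = 1 − P(N ≤ 1) ≈ 0.9337.

0.9337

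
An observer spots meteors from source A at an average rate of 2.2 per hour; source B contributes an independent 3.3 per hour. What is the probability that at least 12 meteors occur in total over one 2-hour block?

0.4207

Independent Poisson processes superpose: combined rate λ = 2.2 + 3.3 = 5.5 per hour.
Over the interval, μ = 5.5 × 2 = 11 (a 2-hour block = 2 hours).
P(N ≥ 12) = 1 − P(N ≤ 11) ≈ 0.4207.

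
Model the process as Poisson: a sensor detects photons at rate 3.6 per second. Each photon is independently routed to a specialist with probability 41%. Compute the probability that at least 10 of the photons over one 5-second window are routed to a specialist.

Thinning: the photons that are routed to a specialist themselves form a Poisson process with rate 0.41 × 3.6 = 1.476 per second.
Over the interval, μ = 1.476 × 5 = 7.38 (a 5-second window = 5 seconds).
P(N ≥ 10) = 1 − P(N ≤ 9) ≈ 0.2100.

0.2100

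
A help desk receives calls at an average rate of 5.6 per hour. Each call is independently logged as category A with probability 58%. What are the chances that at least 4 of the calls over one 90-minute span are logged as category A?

0.7165

Thinning: the calls that are logged as category A themselves form a Poisson process with rate 0.58 × 5.6 = 3.248 per hour.
Over the interval, μ = 3.248 × 1.5 = 4.872 (a 90-minute span = 1.5 hours).
P(N ≥ 4) = 1 − P(N ≤ 3) ≈ 0.7165.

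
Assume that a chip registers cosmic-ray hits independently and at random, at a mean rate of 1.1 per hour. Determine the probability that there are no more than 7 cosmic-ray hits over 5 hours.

0.8095

Over the interval, μ = 1.1 × 5 = 5.5 (5 hours).
P(N ≤ 7) = Σ_{j=0}^{7} e^(−μ) μ^j/j! ≈ 0.8095.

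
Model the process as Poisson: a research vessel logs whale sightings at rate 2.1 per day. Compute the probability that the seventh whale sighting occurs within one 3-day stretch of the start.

Over the interval, μ = 2.1 × 3 = 6.3 (a 3-day stretch = 3 days).
The seventh arrival falls in the interval iff at least 7 events occur there: P(S_7 ≤ t) = P(N ≥ 7) = 1 − P(N ≤ 6) ≈ 0.4418.

0.4418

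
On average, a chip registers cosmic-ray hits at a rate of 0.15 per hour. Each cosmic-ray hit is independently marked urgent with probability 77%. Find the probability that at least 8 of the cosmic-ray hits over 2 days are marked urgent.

Thinning: the cosmic-ray hits that are marked urgent themselves form a Poisson process with rate 0.77 × 0.15 = 0.1155 per hour.
Over the interval, μ = 0.1155 × 48 = 5.544 (2 days = 48 hours).
P(N ≥ 8) = 1 − P(N ≤ 7) ≈ 0.1960.

0.1960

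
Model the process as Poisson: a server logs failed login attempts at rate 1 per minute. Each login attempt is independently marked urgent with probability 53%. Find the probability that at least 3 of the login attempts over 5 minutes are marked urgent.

0.4940

Thinning: the login attempts that are marked urgent themselves form a Poisson process with rate 0.53 × 1 = 0.53 per minute.
Over the interval, μ = 0.53 × 5 = 2.65 (5 minutes).
P(N ≥ 3) = 1 − P(N ≤ 2) ≈ 0.4940.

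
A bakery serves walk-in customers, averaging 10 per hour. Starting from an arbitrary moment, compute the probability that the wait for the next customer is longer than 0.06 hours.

The wait for the next event is exponential with rate λ = 10 per hour.
P(T > 0.06) = e^(−λt) = e^(−10 × 0.06) = e^(−0.6) ≈ 0.5488.

0.5488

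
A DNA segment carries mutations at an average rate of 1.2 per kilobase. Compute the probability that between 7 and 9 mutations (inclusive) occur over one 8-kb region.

Over the interval, μ = 1.2 × 8 = 9.6 (an 8-kb region = 8 kilobases).
P(7 ≤ N ≤ 9) = Σ_{j=7}^{9} e^(−9.6) · 9.6^j/j! ≈ 0.3514.

0.3514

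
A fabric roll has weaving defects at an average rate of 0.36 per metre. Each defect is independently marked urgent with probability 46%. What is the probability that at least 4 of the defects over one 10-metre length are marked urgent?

Thinning: the defects that are marked urgent themselves form a Poisson process with rate 0.46 × 0.36 = 0.1656 per metre.
Over the interval, μ = 0.1656 × 10 = 1.656 (a 10-metre length = 10 metres).
P(N ≥ 4) = 1 − P(N ≤ 3) ≈ 0.0867.

0.0867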